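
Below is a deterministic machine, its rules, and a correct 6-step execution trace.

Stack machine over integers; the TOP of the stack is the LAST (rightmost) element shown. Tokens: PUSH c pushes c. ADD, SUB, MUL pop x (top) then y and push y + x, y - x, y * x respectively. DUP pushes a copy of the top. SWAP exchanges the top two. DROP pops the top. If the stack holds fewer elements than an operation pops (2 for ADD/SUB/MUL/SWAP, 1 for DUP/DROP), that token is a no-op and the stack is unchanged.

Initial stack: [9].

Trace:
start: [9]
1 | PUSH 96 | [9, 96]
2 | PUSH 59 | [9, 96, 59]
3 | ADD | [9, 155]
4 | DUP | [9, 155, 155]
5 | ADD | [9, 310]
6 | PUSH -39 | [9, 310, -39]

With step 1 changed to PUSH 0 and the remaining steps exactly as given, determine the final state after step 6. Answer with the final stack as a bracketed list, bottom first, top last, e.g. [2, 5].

(re-executing from step 1 with the substitution; state before step 1: [9])
1 | PUSH 0 | [9, 0]
2 | PUSH 59 | [9, 0, 59]
3 | ADD | [9, 59]
4 | DUP | [9, 59, 59]
5 | ADD | [9, 118]
6 | PUSH -39 | [9, 118, -39]

[9, 118, -39]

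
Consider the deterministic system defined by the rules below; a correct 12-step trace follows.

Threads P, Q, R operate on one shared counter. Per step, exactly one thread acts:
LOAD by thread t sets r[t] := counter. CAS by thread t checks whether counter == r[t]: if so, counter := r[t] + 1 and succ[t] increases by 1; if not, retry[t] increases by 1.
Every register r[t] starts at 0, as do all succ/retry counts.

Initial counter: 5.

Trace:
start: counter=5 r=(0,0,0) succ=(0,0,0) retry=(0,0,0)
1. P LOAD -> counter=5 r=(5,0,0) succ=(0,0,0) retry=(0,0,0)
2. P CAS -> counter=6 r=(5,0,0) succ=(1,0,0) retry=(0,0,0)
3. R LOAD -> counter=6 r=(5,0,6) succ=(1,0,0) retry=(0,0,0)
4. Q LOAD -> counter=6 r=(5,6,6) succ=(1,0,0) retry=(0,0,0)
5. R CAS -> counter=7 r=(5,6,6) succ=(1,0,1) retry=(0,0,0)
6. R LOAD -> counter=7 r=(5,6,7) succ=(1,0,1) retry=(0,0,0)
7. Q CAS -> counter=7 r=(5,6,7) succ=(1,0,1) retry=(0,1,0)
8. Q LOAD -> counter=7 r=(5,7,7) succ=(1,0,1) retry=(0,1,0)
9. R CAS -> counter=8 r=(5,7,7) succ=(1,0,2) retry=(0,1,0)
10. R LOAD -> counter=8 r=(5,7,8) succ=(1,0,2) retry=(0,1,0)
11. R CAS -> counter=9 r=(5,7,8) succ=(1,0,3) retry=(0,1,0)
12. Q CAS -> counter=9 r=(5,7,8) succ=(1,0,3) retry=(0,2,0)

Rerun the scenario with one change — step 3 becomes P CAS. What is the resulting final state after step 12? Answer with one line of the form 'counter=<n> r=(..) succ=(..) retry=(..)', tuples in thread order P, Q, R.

counter=8 r=(5,7,7) succ=(1,1,1) retry=(1,1,2)

(re-executing from step 3 with the substitution; state before step 3: counter=6 r=(5,0,0) succ=(1,0,0) retry=(0,0,0))
3. P CAS -> counter=6 r=(5,0,0) succ=(1,0,0) retry=(1,0,0)
4. Q LOAD -> counter=6 r=(5,6,0) succ=(1,0,0) retry=(1,0,0)
5. R CAS -> counter=6 r=(5,6,0) succ=(1,0,0) retry=(1,0,1)
6. R LOAD -> counter=6 r=(5,6,6) succ=(1,0,0) retry=(1,0,1)
7. Q CAS -> counter=7 r=(5,6,6) succ=(1,1,0) retry=(1,0,1)
8. Q LOAD -> counter=7 r=(5,7,6) succ=(1,1,0) retry=(1,0,1)
9. R CAS -> counter=7 r=(5,7,6) succ=(1,1,0) retry=(1,0,2)
10. R LOAD -> counter=7 r=(5,7,7) succ=(1,1,0) retry=(1,0,2)
11. R CAS -> counter=8 r=(5,7,7) succ=(1,1,1) retry=(1,0,2)
12. Q CAS -> counter=8 r=(5,7,7) succ=(1,1,1) retry=(1,1,2)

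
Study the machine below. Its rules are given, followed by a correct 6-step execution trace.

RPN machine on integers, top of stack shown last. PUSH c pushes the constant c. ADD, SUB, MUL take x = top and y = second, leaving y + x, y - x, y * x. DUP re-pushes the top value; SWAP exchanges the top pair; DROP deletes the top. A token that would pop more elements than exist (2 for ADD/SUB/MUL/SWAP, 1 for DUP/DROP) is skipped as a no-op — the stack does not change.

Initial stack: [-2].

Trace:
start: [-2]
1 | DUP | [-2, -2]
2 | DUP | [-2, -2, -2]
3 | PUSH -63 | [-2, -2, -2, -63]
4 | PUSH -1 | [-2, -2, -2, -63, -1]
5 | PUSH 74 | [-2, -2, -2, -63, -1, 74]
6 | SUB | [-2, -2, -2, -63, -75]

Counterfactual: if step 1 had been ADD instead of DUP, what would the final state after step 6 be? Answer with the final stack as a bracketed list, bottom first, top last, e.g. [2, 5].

[-2, -2, -63, -75]

(re-executing from step 1 with the substitution; state before step 1: [-2])
1 | ADD | [-2]
2 | DUP | [-2, -2]
3 | PUSH -63 | [-2, -2, -63]
4 | PUSH -1 | [-2, -2, -63, -1]
5 | PUSH 74 | [-2, -2, -63, -1, 74]
6 | SUB | [-2, -2, -63, -75]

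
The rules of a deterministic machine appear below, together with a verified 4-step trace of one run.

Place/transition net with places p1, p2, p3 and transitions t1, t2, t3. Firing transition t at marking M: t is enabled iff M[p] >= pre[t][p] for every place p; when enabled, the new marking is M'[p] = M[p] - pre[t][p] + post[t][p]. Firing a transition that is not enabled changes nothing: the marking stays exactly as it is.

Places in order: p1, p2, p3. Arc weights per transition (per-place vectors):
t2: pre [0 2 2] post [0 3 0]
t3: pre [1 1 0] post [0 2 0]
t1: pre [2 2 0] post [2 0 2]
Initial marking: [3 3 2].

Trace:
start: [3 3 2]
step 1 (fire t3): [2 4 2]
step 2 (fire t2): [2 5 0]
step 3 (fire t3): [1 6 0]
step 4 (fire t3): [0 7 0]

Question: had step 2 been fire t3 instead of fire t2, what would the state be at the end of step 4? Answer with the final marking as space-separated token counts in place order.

0 6 2

(re-executing from step 2 with the substitution; state before step 2: [2 4 2])
step 2 (fire t3): [1 5 2]
step 3 (fire t3): [0 6 2]
step 4 (fire t3): [0 6 2]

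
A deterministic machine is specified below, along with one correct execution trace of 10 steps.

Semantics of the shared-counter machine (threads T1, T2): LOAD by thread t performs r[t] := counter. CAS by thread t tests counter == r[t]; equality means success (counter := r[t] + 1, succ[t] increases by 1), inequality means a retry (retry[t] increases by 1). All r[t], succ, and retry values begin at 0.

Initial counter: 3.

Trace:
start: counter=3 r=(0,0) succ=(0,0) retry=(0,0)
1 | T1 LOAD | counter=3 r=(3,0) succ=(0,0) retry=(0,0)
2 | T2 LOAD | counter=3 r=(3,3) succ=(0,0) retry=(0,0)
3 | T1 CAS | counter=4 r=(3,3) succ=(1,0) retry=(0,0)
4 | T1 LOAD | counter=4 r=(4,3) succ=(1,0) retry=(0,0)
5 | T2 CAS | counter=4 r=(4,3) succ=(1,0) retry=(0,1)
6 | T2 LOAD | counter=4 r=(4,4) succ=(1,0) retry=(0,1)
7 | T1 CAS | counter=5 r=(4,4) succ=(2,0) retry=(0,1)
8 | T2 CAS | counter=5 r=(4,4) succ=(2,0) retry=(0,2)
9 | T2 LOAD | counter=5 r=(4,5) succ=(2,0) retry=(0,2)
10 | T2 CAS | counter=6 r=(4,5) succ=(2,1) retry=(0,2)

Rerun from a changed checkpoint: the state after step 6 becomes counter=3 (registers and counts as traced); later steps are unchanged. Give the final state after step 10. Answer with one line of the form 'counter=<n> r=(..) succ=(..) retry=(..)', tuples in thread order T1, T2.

counter=4 r=(4,3) succ=(1,1) retry=(1,2)

state after step 6 := counter=3 r=(4,4) succ=(1,0) retry=(0,1)
7 | T1 CAS | counter=3 r=(4,4) succ=(1,0) retry=(1,1)
8 | T2 CAS | counter=3 r=(4,4) succ=(1,0) retry=(1,2)
9 | T2 LOAD | counter=3 r=(4,3) succ=(1,0) retry=(1,2)
10 | T2 CAS | counter=4 r=(4,3) succ=(1,1) retry=(1,2)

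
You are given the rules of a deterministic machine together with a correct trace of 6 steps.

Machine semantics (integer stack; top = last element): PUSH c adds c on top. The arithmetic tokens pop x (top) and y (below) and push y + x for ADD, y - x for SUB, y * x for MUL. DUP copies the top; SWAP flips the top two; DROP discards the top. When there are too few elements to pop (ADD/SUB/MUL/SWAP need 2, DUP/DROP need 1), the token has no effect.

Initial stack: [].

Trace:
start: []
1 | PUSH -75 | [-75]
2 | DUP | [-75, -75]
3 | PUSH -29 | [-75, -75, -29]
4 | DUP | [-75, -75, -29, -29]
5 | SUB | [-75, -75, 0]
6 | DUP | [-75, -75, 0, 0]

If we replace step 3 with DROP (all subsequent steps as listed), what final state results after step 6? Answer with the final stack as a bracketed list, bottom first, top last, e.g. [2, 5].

[0, 0]

(re-executing from step 3 with the substitution; state before step 3: [-75, -75])
3 | DROP | [-75]
4 | DUP | [-75, -75]
5 | SUB | [0]
6 | DUP | [0, 0]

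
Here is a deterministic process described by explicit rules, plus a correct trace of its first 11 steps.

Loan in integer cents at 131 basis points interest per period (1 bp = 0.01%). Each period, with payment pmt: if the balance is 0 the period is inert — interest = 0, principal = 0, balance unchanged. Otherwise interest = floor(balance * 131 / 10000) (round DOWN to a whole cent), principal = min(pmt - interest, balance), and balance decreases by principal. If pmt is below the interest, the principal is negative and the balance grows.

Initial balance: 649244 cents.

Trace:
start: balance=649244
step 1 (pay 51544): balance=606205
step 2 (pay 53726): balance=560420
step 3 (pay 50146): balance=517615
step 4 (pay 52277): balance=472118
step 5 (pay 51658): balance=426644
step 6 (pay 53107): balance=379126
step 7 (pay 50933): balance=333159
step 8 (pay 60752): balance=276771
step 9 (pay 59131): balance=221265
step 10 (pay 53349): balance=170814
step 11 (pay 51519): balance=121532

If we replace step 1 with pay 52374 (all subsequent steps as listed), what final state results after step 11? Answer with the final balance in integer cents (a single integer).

120586

(re-executing from step 1 with the substitution; state before step 1: balance=649244)
step 1 (pay 52374): balance=605375
step 2 (pay 53726): balance=559579
step 3 (pay 50146): balance=516763
step 4 (pay 52277): balance=471255
step 5 (pay 51658): balance=425770
step 6 (pay 53107): balance=378240
step 7 (pay 50933): balance=332261
step 8 (pay 60752): balance=275861
step 9 (pay 59131): balance=220343
step 10 (pay 53349): balance=169880
step 11 (pay 51519): balance=120586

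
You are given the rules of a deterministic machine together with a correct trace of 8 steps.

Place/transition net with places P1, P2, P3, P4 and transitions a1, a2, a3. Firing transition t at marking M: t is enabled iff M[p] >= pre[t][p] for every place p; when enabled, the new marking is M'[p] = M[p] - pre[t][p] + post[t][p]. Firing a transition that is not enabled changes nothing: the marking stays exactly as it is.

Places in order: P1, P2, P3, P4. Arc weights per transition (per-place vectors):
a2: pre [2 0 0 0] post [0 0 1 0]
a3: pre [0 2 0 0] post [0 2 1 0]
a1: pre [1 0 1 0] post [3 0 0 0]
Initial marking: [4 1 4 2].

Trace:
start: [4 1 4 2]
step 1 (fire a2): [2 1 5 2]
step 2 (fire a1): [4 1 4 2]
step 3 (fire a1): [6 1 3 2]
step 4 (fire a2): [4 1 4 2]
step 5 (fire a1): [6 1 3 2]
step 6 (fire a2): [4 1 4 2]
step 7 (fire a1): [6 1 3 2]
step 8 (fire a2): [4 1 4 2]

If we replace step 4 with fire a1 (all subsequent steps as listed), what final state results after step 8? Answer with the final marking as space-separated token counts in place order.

(re-executing from step 4 with the substitution; state before step 4: [6 1 3 2])
step 4 (fire a1): [8 1 2 2]
step 5 (fire a1): [10 1 1 2]
step 6 (fire a2): [8 1 2 2]
step 7 (fire a1): [10 1 1 2]
step 8 (fire a2): [8 1 2 2]

8 1 2 2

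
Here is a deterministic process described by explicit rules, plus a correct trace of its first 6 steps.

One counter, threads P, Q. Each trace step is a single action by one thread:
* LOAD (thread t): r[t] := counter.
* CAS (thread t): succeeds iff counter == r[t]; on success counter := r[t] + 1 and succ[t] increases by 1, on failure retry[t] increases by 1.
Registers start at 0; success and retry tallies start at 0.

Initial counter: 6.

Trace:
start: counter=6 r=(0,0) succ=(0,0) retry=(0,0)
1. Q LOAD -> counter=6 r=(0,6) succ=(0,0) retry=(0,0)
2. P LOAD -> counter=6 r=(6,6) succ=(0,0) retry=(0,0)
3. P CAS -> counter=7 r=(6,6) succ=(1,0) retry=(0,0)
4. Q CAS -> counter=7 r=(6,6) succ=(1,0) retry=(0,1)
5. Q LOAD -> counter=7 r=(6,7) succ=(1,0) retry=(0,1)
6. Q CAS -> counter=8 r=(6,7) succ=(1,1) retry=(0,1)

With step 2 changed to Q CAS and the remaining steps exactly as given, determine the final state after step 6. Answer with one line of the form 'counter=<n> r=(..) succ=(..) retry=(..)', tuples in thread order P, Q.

counter=8 r=(0,7) succ=(0,2) retry=(1,1)

(re-executing from step 2 with the substitution; state before step 2: counter=6 r=(0,6) succ=(0,0) retry=(0,0))
2. Q CAS -> counter=7 r=(0,6) succ=(0,1) retry=(0,0)
3. P CAS -> counter=7 r=(0,6) succ=(0,1) retry=(1,0)
4. Q CAS -> counter=7 r=(0,6) succ=(0,1) retry=(1,1)
5. Q LOAD -> counter=7 r=(0,7) succ=(0,1) retry=(1,1)
6. Q CAS -> counter=8 r=(0,7) succ=(0,2) retry=(1,1)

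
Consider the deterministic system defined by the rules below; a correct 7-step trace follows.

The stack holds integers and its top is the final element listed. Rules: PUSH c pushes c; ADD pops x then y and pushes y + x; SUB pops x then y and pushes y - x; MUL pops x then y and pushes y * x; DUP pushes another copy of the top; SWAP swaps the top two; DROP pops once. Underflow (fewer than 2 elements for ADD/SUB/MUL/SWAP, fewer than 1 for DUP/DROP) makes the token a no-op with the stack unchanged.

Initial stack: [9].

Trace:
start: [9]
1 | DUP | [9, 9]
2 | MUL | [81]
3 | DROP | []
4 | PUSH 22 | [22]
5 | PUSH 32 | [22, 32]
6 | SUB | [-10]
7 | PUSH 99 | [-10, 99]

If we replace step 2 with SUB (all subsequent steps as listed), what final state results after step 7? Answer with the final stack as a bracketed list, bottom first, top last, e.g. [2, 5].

[-10, 99]

(re-executing from step 2 with the substitution; state before step 2: [9, 9])
2 | SUB | [0]
3 | DROP | []
4 | PUSH 22 | [22]
5 | PUSH 32 | [22, 32]
6 | SUB | [-10]
7 | PUSH 99 | [-10, 99]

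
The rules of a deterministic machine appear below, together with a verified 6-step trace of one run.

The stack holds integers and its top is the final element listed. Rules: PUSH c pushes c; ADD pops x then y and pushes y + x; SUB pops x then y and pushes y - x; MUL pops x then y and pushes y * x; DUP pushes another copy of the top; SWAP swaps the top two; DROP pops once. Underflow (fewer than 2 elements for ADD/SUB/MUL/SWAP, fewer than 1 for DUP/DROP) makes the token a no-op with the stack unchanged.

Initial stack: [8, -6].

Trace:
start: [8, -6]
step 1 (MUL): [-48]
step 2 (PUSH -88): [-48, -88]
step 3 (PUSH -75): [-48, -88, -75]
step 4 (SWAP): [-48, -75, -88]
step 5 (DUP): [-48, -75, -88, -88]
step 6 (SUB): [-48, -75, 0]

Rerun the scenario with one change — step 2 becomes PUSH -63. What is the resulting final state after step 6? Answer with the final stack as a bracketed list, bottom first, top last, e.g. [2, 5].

(re-executing from step 2 with the substitution; state before step 2: [-48])
step 2 (PUSH -63): [-48, -63]
step 3 (PUSH -75): [-48, -63, -75]
step 4 (SWAP): [-48, -75, -63]
step 5 (DUP): [-48, -75, -63, -63]
step 6 (SUB): [-48, -75, 0]

[-48, -75, 0]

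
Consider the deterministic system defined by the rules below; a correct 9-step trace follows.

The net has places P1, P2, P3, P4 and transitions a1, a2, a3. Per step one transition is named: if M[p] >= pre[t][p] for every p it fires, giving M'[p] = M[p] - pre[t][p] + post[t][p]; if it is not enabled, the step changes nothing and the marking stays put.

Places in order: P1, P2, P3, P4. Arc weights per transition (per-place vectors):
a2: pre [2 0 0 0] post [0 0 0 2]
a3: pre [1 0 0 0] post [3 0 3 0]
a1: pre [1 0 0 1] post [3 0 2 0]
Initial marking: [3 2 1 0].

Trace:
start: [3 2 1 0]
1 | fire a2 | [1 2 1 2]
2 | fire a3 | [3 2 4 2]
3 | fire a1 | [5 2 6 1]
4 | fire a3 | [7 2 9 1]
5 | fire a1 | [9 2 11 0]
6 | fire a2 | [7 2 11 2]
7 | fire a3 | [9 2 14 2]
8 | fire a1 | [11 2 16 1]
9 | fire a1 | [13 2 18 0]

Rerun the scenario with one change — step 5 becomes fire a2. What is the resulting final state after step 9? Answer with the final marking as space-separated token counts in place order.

(re-executing from step 5 with the substitution; state before step 5: [7 2 9 1])
5 | fire a2 | [5 2 9 3]
6 | fire a2 | [3 2 9 5]
7 | fire a3 | [5 2 12 5]
8 | fire a1 | [7 2 14 4]
9 | fire a1 | [9 2 16 3]

9 2 16 3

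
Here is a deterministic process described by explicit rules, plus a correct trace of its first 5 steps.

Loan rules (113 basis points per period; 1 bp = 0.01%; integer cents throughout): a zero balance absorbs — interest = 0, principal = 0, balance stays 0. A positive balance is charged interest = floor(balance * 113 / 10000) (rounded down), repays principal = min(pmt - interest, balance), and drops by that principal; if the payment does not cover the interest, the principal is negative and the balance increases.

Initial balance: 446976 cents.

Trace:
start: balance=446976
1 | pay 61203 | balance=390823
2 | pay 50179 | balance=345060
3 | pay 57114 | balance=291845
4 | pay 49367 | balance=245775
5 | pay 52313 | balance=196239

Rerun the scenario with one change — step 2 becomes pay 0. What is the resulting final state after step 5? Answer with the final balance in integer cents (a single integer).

(re-executing from step 2 with the substitution; state before step 2: balance=390823)
2 | pay 0 | balance=395239
3 | pay 57114 | balance=342591
4 | pay 49367 | balance=297095
5 | pay 52313 | balance=248139

248139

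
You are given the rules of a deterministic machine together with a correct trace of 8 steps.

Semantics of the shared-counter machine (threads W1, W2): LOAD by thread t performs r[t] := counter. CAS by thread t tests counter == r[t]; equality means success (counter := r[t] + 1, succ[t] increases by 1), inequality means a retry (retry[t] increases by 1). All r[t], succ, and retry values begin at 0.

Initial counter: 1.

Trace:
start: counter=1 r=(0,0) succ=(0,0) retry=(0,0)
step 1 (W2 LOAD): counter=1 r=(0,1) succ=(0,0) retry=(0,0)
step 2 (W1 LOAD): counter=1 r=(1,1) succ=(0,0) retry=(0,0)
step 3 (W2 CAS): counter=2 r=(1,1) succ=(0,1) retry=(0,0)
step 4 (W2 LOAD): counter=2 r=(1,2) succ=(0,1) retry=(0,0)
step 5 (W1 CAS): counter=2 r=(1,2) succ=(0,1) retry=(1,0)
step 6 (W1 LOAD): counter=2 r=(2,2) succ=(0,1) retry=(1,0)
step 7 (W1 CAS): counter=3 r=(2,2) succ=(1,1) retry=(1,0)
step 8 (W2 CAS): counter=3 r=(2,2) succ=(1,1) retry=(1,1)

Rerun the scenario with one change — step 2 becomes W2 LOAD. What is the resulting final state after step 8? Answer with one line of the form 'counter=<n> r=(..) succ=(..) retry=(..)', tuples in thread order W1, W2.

counter=3 r=(2,2) succ=(1,1) retry=(1,1)

(re-executing from step 2 with the substitution; state before step 2: counter=1 r=(0,1) succ=(0,0) retry=(0,0))
step 2 (W2 LOAD): counter=1 r=(0,1) succ=(0,0) retry=(0,0)
step 3 (W2 CAS): counter=2 r=(0,1) succ=(0,1) retry=(0,0)
step 4 (W2 LOAD): counter=2 r=(0,2) succ=(0,1) retry=(0,0)
step 5 (W1 CAS): counter=2 r=(0,2) succ=(0,1) retry=(1,0)
step 6 (W1 LOAD): counter=2 r=(2,2) succ=(0,1) retry=(1,0)
step 7 (W1 CAS): counter=3 r=(2,2) succ=(1,1) retry=(1,0)
step 8 (W2 CAS): counter=3 r=(2,2) succ=(1,1) retry=(1,1)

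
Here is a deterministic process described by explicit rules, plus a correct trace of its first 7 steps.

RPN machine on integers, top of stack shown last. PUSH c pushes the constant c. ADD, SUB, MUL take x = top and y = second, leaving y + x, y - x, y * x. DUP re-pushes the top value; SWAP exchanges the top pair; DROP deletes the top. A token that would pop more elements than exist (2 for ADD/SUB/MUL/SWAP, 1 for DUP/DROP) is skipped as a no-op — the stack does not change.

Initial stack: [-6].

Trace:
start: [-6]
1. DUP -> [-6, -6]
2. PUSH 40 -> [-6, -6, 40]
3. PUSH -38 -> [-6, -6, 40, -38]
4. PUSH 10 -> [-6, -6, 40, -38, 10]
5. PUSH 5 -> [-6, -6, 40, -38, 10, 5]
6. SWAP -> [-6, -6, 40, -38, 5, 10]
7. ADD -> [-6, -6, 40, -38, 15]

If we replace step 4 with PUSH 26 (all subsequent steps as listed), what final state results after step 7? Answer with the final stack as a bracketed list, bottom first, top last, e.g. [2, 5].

(re-executing from step 4 with the substitution; state before step 4: [-6, -6, 40, -38])
4. PUSH 26 -> [-6, -6, 40, -38, 26]
5. PUSH 5 -> [-6, -6, 40, -38, 26, 5]
6. SWAP -> [-6, -6, 40, -38, 5, 26]
7. ADD -> [-6, -6, 40, -38, 31]

[-6, -6, 40, -38, 31]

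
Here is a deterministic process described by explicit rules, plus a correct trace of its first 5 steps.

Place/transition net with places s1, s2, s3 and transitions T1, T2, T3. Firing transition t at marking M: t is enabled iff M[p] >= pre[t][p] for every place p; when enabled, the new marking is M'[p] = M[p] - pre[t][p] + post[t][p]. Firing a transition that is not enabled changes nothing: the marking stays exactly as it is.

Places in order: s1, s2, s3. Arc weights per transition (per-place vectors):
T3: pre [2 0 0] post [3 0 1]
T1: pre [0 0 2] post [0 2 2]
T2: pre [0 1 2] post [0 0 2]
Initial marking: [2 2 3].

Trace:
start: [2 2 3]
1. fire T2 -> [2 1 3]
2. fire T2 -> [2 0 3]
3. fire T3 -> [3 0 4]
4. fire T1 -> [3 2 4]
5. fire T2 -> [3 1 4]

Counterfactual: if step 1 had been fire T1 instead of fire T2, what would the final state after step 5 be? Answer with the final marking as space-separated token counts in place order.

3 4 4

(re-executing from step 1 with the substitution; state before step 1: [2 2 3])
1. fire T1 -> [2 4 3]
2. fire T2 -> [2 3 3]
3. fire T3 -> [3 3 4]
4. fire T1 -> [3 5 4]
5. fire T2 -> [3 4 4]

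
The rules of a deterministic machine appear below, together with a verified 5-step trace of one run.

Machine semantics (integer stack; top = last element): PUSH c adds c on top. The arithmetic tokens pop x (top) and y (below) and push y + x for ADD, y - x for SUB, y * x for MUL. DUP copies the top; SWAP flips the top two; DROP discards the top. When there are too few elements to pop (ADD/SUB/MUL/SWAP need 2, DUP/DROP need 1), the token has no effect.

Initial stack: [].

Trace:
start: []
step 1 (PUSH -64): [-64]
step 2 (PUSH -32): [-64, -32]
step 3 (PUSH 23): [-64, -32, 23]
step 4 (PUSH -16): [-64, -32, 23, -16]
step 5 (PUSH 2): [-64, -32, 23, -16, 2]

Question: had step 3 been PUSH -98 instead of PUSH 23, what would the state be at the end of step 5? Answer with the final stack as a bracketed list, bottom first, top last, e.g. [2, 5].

[-64, -32, -98, -16, 2]

(re-executing from step 3 with the substitution; state before step 3: [-64, -32])
step 3 (PUSH -98): [-64, -32, -98]
step 4 (PUSH -16): [-64, -32, -98, -16]
step 5 (PUSH 2): [-64, -32, -98, -16, 2]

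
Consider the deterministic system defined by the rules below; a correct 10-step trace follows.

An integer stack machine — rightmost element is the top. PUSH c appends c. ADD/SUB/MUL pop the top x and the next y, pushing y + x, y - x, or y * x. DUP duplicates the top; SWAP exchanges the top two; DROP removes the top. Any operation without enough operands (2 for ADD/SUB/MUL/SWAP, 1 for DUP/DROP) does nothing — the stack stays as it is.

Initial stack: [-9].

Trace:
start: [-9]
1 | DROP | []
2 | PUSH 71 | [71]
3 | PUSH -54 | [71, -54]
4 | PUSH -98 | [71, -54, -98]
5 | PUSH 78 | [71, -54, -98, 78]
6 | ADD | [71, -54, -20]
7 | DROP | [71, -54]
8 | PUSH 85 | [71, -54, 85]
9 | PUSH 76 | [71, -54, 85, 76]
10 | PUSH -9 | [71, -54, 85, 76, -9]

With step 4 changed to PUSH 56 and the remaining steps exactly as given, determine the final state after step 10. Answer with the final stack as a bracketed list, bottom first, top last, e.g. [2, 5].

[71, -54, 85, 76, -9]

(re-executing from step 4 with the substitution; state before step 4: [71, -54])
4 | PUSH 56 | [71, -54, 56]
5 | PUSH 78 | [71, -54, 56, 78]
6 | ADD | [71, -54, 134]
7 | DROP | [71, -54]
8 | PUSH 85 | [71, -54, 85]
9 | PUSH 76 | [71, -54, 85, 76]
10 | PUSH -9 | [71, -54, 85, 76, -9]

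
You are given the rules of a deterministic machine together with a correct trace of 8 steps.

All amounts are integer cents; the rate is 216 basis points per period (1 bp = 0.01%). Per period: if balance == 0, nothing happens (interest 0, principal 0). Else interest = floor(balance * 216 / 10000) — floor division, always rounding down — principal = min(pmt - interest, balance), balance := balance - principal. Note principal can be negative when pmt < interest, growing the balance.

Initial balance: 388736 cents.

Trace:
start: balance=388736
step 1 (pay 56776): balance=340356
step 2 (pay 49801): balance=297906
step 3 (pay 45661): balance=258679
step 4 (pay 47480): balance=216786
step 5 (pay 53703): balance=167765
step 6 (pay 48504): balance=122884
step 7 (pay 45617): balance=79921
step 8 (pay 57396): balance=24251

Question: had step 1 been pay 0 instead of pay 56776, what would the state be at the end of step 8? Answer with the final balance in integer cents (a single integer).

(re-executing from step 1 with the substitution; state before step 1: balance=388736)
step 1 (pay 0): balance=397132
step 2 (pay 49801): balance=355909
step 3 (pay 45661): balance=317935
step 4 (pay 47480): balance=277322
step 5 (pay 53703): balance=229609
step 6 (pay 48504): balance=186064
step 7 (pay 45617): balance=144465
step 8 (pay 57396): balance=90189

90189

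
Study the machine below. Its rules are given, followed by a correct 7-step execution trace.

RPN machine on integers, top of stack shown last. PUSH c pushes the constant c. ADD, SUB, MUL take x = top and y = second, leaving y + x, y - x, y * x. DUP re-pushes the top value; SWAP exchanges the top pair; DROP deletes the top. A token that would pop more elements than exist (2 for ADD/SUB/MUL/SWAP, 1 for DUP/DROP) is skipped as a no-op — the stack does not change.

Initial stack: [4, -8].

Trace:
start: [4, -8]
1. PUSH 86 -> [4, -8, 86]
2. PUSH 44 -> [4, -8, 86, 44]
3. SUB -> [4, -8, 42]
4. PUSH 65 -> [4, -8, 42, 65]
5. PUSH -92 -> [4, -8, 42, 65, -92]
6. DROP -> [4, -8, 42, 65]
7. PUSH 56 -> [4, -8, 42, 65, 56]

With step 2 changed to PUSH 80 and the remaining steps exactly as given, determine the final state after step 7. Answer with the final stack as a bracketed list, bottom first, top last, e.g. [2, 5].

(re-executing from step 2 with the substitution; state before step 2: [4, -8, 86])
2. PUSH 80 -> [4, -8, 86, 80]
3. SUB -> [4, -8, 6]
4. PUSH 65 -> [4, -8, 6, 65]
5. PUSH -92 -> [4, -8, 6, 65, -92]
6. DROP -> [4, -8, 6, 65]
7. PUSH 56 -> [4, -8, 6, 65, 56]

[4, -8, 6, 65, 56]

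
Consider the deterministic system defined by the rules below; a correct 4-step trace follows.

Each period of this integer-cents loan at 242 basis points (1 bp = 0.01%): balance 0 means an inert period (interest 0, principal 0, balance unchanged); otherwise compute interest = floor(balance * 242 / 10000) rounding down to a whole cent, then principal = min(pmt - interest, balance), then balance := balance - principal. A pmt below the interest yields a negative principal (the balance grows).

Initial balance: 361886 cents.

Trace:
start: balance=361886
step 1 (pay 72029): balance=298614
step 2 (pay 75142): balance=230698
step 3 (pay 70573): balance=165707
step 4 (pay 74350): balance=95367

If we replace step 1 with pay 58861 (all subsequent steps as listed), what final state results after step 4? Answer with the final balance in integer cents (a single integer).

109515

(re-executing from step 1 with the substitution; state before step 1: balance=361886)
step 1 (pay 58861): balance=311782
step 2 (pay 75142): balance=244185
step 3 (pay 70573): balance=179521
step 4 (pay 74350): balance=109515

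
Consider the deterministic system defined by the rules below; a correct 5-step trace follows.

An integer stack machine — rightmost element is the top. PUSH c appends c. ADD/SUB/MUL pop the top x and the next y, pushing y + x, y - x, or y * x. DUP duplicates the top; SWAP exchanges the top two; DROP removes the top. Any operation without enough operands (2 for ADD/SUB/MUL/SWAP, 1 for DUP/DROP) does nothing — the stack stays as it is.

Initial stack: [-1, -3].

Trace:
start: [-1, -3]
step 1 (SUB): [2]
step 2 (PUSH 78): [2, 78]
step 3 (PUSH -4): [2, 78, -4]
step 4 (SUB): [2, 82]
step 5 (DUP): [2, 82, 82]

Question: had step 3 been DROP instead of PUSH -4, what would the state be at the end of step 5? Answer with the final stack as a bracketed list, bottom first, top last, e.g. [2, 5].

[2, 2]

(re-executing from step 3 with the substitution; state before step 3: [2, 78])
step 3 (DROP): [2]
step 4 (SUB): [2]
step 5 (DUP): [2, 2]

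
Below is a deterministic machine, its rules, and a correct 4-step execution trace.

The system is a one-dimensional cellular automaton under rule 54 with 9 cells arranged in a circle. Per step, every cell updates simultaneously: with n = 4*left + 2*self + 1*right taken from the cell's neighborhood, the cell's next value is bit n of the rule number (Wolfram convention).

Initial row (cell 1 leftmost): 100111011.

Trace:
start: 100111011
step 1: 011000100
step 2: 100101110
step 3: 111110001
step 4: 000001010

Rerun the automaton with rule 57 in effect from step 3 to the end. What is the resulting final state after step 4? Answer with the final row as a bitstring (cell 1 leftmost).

101010100

(re-executing steps 3..4 under rule 57; state before step 3: 100101110)
step 3: 010011001
step 4: 101010100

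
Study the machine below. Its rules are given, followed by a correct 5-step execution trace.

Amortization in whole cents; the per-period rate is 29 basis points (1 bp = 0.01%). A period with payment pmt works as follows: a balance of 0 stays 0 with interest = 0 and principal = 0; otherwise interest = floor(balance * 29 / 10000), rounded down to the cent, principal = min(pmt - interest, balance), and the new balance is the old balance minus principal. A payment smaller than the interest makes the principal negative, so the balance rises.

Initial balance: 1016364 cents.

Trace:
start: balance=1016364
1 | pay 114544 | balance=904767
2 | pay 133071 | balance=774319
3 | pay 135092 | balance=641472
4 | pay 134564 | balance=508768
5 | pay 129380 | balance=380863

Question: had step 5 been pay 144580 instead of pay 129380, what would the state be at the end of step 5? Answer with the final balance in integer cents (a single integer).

365663

(re-executing from step 5 with the substitution; state before step 5: balance=508768)
5 | pay 144580 | balance=365663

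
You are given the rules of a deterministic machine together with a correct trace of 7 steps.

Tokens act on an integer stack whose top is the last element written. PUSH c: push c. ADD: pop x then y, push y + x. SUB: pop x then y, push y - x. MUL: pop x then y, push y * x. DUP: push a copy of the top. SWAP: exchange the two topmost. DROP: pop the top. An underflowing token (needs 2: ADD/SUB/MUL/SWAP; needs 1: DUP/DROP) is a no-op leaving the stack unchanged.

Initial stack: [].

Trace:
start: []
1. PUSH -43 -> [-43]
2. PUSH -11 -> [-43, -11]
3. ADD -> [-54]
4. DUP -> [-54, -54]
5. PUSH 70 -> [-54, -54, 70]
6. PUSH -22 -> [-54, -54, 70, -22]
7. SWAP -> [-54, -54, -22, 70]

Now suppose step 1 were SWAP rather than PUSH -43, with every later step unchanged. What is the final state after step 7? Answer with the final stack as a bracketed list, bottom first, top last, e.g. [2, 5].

[-11, -11, -22, 70]

(re-executing from step 1 with the substitution; state before step 1: [])
1. SWAP -> []
2. PUSH -11 -> [-11]
3. ADD -> [-11]
4. DUP -> [-11, -11]
5. PUSH 70 -> [-11, -11, 70]
6. PUSH -22 -> [-11, -11, 70, -22]
7. SWAP -> [-11, -11, -22, 70]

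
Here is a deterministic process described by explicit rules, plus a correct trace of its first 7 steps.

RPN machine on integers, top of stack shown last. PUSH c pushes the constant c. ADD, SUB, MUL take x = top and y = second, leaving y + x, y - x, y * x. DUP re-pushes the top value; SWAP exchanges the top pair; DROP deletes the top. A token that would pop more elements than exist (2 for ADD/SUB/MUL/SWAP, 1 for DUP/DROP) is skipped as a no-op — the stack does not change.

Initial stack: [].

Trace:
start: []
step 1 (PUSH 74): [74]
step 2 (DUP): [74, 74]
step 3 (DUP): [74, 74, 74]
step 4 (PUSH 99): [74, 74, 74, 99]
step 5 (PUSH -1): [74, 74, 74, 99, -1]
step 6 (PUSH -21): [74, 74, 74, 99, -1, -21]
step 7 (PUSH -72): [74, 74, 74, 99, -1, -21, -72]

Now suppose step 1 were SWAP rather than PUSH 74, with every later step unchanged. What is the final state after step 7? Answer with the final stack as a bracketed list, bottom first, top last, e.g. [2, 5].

[99, -1, -21, -72]

(re-executing from step 1 with the substitution; state before step 1: [])
step 1 (SWAP): []
step 2 (DUP): []
step 3 (DUP): []
step 4 (PUSH 99): [99]
step 5 (PUSH -1): [99, -1]
step 6 (PUSH -21): [99, -1, -21]
step 7 (PUSH -72): [99, -1, -21, -72]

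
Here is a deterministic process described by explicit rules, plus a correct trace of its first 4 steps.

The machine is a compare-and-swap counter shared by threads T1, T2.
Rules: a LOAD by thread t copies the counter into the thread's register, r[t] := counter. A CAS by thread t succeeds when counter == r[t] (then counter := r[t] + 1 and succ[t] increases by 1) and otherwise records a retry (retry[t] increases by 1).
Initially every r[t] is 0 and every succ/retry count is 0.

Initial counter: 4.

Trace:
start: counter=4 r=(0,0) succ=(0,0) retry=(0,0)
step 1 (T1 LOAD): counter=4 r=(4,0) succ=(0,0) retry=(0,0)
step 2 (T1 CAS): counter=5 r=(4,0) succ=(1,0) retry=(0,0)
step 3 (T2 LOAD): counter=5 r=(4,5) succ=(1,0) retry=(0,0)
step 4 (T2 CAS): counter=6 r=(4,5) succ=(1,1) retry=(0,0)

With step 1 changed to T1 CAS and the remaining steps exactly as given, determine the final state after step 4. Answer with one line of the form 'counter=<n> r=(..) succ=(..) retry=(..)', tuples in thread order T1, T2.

counter=5 r=(0,4) succ=(0,1) retry=(2,0)

(re-executing from step 1 with the substitution; state before step 1: counter=4 r=(0,0) succ=(0,0) retry=(0,0))
step 1 (T1 CAS): counter=4 r=(0,0) succ=(0,0) retry=(1,0)
step 2 (T1 CAS): counter=4 r=(0,0) succ=(0,0) retry=(2,0)
step 3 (T2 LOAD): counter=4 r=(0,4) succ=(0,0) retry=(2,0)
step 4 (T2 CAS): counter=5 r=(0,4) succ=(0,1) retry=(2,0)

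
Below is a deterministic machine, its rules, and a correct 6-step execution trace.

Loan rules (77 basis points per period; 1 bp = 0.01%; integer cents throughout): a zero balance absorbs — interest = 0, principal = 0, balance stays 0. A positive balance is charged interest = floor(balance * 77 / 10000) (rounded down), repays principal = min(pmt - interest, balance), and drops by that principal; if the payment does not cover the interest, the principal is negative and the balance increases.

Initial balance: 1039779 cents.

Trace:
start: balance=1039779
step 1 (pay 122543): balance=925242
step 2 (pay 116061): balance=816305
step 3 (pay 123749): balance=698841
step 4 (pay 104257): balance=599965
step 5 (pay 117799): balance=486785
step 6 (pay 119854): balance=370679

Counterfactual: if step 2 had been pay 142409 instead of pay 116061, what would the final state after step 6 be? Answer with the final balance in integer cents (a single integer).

343509

(re-executing from step 2 with the substitution; state before step 2: balance=925242)
step 2 (pay 142409): balance=789957
step 3 (pay 123749): balance=672290
step 4 (pay 104257): balance=573209
step 5 (pay 117799): balance=459823
step 6 (pay 119854): balance=343509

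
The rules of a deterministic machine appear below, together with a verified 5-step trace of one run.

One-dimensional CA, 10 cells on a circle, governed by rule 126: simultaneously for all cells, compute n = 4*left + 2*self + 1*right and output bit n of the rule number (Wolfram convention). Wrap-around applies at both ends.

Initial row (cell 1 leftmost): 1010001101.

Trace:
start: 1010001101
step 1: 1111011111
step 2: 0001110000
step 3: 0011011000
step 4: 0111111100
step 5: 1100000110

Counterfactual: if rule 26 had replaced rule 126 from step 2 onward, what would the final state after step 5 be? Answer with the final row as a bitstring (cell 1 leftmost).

0010101010

(re-executing steps 2..5 under rule 26; state before step 2: 1111011111)
step 2: 0000010000
step 3: 0000101000
step 4: 0001000100
step 5: 0010101010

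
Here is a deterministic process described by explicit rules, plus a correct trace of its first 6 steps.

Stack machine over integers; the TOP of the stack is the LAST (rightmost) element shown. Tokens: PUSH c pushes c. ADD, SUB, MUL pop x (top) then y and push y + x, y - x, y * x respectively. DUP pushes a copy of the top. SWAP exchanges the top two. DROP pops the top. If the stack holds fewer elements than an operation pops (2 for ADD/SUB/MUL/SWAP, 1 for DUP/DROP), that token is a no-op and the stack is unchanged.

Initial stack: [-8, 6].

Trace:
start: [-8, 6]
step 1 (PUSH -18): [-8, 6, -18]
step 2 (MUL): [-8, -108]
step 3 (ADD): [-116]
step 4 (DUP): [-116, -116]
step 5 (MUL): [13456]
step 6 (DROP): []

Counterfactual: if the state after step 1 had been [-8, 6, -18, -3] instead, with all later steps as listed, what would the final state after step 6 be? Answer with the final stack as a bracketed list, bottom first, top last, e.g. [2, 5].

state after step 1 := [-8, 6, -18, -3]
step 2 (MUL): [-8, 6, 54]
step 3 (ADD): [-8, 60]
step 4 (DUP): [-8, 60, 60]
step 5 (MUL): [-8, 3600]
step 6 (DROP): [-8]

[-8]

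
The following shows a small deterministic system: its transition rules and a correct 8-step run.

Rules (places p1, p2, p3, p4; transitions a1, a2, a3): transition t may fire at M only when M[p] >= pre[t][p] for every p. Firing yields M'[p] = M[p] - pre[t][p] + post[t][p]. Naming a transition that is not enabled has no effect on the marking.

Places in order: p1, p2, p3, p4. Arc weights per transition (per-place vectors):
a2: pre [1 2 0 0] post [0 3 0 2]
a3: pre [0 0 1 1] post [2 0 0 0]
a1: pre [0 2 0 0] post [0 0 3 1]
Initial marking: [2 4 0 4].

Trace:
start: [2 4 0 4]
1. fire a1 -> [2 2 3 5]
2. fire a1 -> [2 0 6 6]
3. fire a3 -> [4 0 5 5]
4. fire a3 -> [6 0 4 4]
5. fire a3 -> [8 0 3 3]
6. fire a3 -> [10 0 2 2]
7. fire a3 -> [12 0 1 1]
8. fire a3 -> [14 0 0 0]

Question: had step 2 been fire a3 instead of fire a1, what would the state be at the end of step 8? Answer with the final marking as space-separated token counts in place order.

(re-executing from step 2 with the substitution; state before step 2: [2 2 3 5])
2. fire a3 -> [4 2 2 4]
3. fire a3 -> [6 2 1 3]
4. fire a3 -> [8 2 0 2]
5. fire a3 -> [8 2 0 2]
6. fire a3 -> [8 2 0 2]
7. fire a3 -> [8 2 0 2]
8. fire a3 -> [8 2 0 2]

8 2 0 2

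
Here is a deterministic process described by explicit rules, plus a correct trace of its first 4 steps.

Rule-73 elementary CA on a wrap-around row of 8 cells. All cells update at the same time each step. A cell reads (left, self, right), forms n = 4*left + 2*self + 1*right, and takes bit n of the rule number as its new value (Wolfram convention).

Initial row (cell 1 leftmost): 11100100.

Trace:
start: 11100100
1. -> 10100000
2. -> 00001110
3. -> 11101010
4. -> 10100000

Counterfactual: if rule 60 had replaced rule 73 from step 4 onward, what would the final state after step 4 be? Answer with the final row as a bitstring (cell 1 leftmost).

(re-executing step 4 under rule 60; state before step 4: 11101010)
4. -> 10011111

10011111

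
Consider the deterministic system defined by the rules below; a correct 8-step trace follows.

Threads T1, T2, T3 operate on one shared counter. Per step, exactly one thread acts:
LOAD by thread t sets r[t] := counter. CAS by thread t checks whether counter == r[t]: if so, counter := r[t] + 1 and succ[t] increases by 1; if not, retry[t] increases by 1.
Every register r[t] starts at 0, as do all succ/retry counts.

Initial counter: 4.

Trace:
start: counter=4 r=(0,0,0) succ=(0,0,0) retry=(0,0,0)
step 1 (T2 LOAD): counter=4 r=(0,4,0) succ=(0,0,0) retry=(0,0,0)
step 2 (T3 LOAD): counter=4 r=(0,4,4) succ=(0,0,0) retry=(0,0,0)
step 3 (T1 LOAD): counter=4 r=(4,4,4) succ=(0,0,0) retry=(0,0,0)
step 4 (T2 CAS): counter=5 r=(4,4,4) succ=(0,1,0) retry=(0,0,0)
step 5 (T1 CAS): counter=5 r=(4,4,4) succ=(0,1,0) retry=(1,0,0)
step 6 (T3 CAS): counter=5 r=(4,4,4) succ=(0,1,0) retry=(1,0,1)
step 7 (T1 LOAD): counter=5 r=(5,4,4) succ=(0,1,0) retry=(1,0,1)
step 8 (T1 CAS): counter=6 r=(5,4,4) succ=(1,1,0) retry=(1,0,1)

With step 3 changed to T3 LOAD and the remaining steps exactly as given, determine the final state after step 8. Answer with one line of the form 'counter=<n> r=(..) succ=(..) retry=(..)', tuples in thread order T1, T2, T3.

counter=6 r=(5,4,4) succ=(1,1,0) retry=(1,0,1)

(re-executing from step 3 with the substitution; state before step 3: counter=4 r=(0,4,4) succ=(0,0,0) retry=(0,0,0))
step 3 (T3 LOAD): counter=4 r=(0,4,4) succ=(0,0,0) retry=(0,0,0)
step 4 (T2 CAS): counter=5 r=(0,4,4) succ=(0,1,0) retry=(0,0,0)
step 5 (T1 CAS): counter=5 r=(0,4,4) succ=(0,1,0) retry=(1,0,0)
step 6 (T3 CAS): counter=5 r=(0,4,4) succ=(0,1,0) retry=(1,0,1)
step 7 (T1 LOAD): counter=5 r=(5,4,4) succ=(0,1,0) retry=(1,0,1)
step 8 (T1 CAS): counter=6 r=(5,4,4) succ=(1,1,0) retry=(1,0,1)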